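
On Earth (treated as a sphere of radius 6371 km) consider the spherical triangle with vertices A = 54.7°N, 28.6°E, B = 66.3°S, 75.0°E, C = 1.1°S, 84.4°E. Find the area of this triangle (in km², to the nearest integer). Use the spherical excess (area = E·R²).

32930830 km²

Side lengths (central angles): a = 1.1439, b = 1.2566, c = 2.1983 rad; semiperimeter s = 2.2994.
By l'Huilier's theorem, tan(E/4) = √[tan(s/2) tan((s−a)/2) tan((s−b)/2) tan((s−c)/2)], giving spherical excess E = 0.8113 rad.
Area = E·R² = 0.8113 × (6371)² ≈ 32930830 km².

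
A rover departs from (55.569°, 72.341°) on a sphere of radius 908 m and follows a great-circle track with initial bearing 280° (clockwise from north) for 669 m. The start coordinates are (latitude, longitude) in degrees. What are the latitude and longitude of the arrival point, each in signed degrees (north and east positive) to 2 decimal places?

Angular distance δ = d/R = 669/908 = 0.73678 rad; initial bearing θ = 4.8869 rad.
sin φ₂ = sin φ₁ cos δ + cos φ₁ sin δ cos θ = (0.8248)(0.7406) + (0.5654)(0.6719)(0.1736) = 0.6769, so φ₂ = 42.60°.
Δλ = atan2(sin θ sin δ cos φ₁, cos δ − sin φ₁ sin φ₂) = atan2(-0.3741, 0.1824) = -64.014°.
λ₂ = 72.341° − 64.014° = 8.33°.

42.60°, 8.33°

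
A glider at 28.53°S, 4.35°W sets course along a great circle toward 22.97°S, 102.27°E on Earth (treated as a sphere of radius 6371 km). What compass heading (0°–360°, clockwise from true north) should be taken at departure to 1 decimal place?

118.0°

Δλ = 106.620° = 1.8609 rad.
y = sin Δλ · cos φ₂ = (0.9582)(0.9207) = 0.8822
x = cos φ₁ sin φ₂ − sin φ₁ cos φ₂ cos Δλ = (0.8786)(-0.3902) − (-0.4776)(0.9207)(-0.2860) = -0.4686
θ = atan2(y, x) = 117.98°, so the bearing is 118.0°.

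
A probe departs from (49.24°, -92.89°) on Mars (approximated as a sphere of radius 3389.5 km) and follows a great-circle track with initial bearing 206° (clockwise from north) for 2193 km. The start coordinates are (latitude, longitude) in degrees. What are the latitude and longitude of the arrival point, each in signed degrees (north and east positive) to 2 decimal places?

Angular distance δ = d/R = 2193/3389.5 = 0.64700 rad; initial bearing θ = 3.5954 rad.
sin φ₂ = sin φ₁ cos δ + cos φ₁ sin δ cos θ = (0.7575)(0.7979) + (0.6529)(0.6028)(-0.8988) = 0.2506, so φ₂ = 14.52°.
Δλ = atan2(sin θ sin δ cos φ₁, cos δ − sin φ₁ sin φ₂) = atan2(-0.1725, 0.6081) = -15.840°.
λ₂ = -92.890° − 15.840° = -108.73°.

14.52°, -108.73°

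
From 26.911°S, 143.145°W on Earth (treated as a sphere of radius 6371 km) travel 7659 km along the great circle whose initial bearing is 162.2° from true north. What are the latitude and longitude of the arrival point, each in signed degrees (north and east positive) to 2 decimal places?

-72.76°, -37.35°

Angular distance δ = d/R = 7659/6371 = 1.20217 rad; initial bearing θ = 2.8309 rad.
sin φ₂ = sin φ₁ cos δ + cos φ₁ sin δ cos θ = (-0.4526)(0.3603) + (0.8917)(0.9328)(-0.9521) = -0.9551, so φ₂ = -72.76°.
Δλ = atan2(sin θ sin δ cos φ₁, cos δ − sin φ₁ sin φ₂) = atan2(0.2543, -0.0719) = 105.796°.
λ₂ = -143.145° + 105.796° = -37.35°.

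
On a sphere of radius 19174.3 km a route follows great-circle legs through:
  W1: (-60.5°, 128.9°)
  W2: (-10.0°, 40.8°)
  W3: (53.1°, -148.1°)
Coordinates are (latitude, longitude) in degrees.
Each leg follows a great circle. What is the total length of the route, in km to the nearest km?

Leg W1→W2: central angle 1.4028 rad, distance 26897.6 km.
Leg W2→W3: central angle 2.3790 rad, distance 45615.5 km.
Total: 26897.6 + 45615.5 ≈ 72513 km.

72513 km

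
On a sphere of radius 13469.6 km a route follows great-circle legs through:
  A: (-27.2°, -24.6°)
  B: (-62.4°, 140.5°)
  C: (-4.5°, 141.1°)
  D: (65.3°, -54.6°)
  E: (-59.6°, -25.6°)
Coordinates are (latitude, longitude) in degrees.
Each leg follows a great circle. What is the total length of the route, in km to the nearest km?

Leg A→B: central angle 1.5639 rad, distance 21065.4 km.
Leg B→C: central angle 1.0106 rad, distance 13612.0 km.
Leg C→D: central angle 2.0627 rad, distance 27783.9 km.
Leg D→E: central angle 2.2126 rad, distance 29803.1 km.
Total: 21065.4 + 13612.0 + 27783.9 + 29803.1 ≈ 92265 km.

92265 km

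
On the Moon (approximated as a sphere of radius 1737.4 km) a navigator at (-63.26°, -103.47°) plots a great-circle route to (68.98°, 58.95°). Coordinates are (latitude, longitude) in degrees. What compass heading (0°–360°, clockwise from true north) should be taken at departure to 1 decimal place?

Δλ = 162.420° = 2.8348 rad.
y = sin Δλ · cos φ₂ = (0.3020)(0.3587) = 0.1083
x = cos φ₁ sin φ₂ − sin φ₁ cos φ₂ cos Δλ = (0.4499)(0.9335) − (-0.8931)(0.3587)(-0.9533) = 0.1146
θ = atan2(y, x) = 43.38°, so the bearing is 43.4°.

43.4°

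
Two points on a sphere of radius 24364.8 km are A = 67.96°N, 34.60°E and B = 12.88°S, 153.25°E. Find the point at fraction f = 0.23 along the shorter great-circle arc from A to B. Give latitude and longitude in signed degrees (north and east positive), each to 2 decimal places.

63.64°, 100.02°

Central angle δ = 1.9628 rad. Interpolating on the sphere with fraction f = 0.23:
P = [sin((1−f)δ)·A + sin(fδ)·B] / sin δ = 1.0802·A + 0.4721·B in Cartesian coordinates,
giving P = (-0.0773, 0.4373, 0.8960), i.e. latitude 63.64°, longitude 100.02°.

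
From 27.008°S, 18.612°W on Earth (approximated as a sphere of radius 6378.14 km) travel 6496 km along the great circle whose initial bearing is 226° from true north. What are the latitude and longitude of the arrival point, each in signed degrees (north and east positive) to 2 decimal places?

-49.92°, -90.62°

Angular distance δ = d/R = 6496/6378.14 = 1.01848 rad; initial bearing θ = 3.9444 rad.
sin φ₂ = sin φ₁ cos δ + cos φ₁ sin δ cos θ = (-0.4541)(0.5247) + (0.8909)(0.8513)(-0.6947) = -0.7651, so φ₂ = -49.92°.
Δλ = atan2(sin θ sin δ cos φ₁, cos δ − sin φ₁ sin φ₂) = atan2(-0.5456, 0.1772) = -72.007°.
λ₂ = -18.612° − 72.007° = -90.62°.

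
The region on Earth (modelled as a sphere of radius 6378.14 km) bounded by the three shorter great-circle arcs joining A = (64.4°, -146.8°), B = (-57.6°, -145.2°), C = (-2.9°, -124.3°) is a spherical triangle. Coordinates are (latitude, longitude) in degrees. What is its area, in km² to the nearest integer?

Side lengths (central angles): a = 0.9972, b = 1.2100, c = 2.1294 rad; semiperimeter s = 2.1683.
By l'Huilier's theorem, tan(E/4) = √[tan(s/2) tan((s−a)/2) tan((s−b)/2) tan((s−c)/2)], giving spherical excess E = 0.4482 rad.
Area = E·R² = 0.4482 × (6378.14)² ≈ 18232450 km².

18232450 km²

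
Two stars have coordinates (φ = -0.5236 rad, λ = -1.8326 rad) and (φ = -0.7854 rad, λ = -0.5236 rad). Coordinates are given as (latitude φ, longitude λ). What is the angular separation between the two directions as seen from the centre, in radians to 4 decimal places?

In radians: φ₁ = -0.5236, φ₂ = -0.7854, Δλ = 75.000° = 1.3090 rad.
cos c = sin φ₁ sin φ₂ + cos φ₁ cos φ₂ cos Δλ = (-0.5000)(-0.7071) + (0.8660)(0.7071)(0.2588) = 0.51205,
so c = arccos(0.51205) = 1.03323 rad.
So the angular separation is 1.0332 rad.

1.0332 rad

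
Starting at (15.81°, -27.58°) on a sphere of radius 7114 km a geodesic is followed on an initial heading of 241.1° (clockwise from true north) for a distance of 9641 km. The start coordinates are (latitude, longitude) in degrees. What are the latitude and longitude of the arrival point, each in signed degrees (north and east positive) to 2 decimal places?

Angular distance δ = d/R = 9641/7114 = 1.35522 rad; initial bearing θ = 4.2080 rad.
sin φ₂ = sin φ₁ cos δ + cos φ₁ sin δ cos θ = (0.2724)(0.2139) + (0.9622)(0.9769)(-0.4833) = -0.3960, so φ₂ = -23.33°.
Δλ = atan2(sin θ sin δ cos φ₁, cos δ − sin φ₁ sin φ₂) = atan2(-0.8228, 0.3218) = -68.641°.
λ₂ = -27.580° − 68.641° = -96.22°.

-23.33°, -96.22°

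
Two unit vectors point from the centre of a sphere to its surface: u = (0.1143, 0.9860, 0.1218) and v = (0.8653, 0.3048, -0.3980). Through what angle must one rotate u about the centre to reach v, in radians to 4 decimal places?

1.2122 rad

u·v = 0.3510; |u| = 1.0000, |v| = 1.0000.
cos θ = (u·v)/(|u||v|) = 0.3509, so θ = 1.2122 rad.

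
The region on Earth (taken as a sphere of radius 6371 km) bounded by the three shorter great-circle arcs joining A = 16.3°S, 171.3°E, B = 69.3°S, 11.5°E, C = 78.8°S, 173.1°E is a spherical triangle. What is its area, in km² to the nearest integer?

4105722 km²

Side lengths (central angles): a = 0.5501, b = 1.0909, c = 1.6267 rad; semiperimeter s = 1.6338.
By l'Huilier's theorem, tan(E/4) = √[tan(s/2) tan((s−a)/2) tan((s−b)/2) tan((s−c)/2)], giving spherical excess E = 0.1012 rad.
Area = E·R² = 0.1012 × (6371)² ≈ 4105722 km².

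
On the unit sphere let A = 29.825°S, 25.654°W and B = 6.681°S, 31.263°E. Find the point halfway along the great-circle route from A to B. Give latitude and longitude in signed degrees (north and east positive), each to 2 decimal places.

The central angle between A and B is δ = 1.0143 rad.
With f = 0.5, the slerp weights are sin((1−f)δ)/sin δ = 0.5720 and sin(fδ)/sin δ = 0.5720.
Weighted sum of the unit vectors: (0.5720)·(0.7820,-0.3756,-0.4974) + (0.5720)·(0.8490,0.5154,-0.1163) = (0.9329, 0.0800, -0.3510).
Converting back: φ = atan2(z, √(x²+y²)) = -20.55°, λ = atan2(y, x) = 4.90°.

-20.55°, 4.90°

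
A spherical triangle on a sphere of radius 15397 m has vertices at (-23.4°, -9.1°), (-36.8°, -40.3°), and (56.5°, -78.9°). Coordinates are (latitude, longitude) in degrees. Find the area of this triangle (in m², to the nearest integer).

Side lengths (central angles): a = 1.7255, b = 1.7277, c = 0.5227 rad; semiperimeter s = 1.9880.
By l'Huilier's theorem, tan(E/4) = √[tan(s/2) tan((s−a)/2) tan((s−b)/2) tan((s−c)/2)], giving spherical excess E = 0.6133 rad.
Area = E·R² = 0.6133 × (15397)² ≈ 145391593 m².

145391593 m²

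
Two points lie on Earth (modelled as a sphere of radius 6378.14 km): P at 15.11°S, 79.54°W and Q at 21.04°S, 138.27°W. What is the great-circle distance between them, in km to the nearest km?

In radians: φ₁ = -0.2637, φ₂ = -0.3672, Δλ = -58.730° = -1.0250 rad.
cos c = sin φ₁ sin φ₂ + cos φ₁ cos φ₂ cos Δλ = (-0.2607)(-0.3590) + (0.9654)(0.9333)(0.5191) = 0.56130,
so c = arccos(0.56130) = 0.97484 rad.
Distance = R·c = 6378.14 × 0.9748 ≈ 6218 km.

6218 km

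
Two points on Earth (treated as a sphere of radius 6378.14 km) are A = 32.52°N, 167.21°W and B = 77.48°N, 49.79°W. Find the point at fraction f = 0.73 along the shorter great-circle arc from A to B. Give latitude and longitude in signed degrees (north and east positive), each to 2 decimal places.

Central angle δ = 1.1145 rad. Interpolating on the sphere with fraction f = 0.73:
P = [sin((1−f)δ)·A + sin(fδ)·B] / sin δ = 0.3302·A + 0.8096·B in Cartesian coordinates,
giving P = (-0.1582, -0.1957, 0.9678), i.e. latitude 75.43°, longitude -128.96°.

75.43°, -128.96°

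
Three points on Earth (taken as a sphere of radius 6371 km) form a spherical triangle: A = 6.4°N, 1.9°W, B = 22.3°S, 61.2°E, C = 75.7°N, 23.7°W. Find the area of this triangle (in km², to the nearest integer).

40147799 km²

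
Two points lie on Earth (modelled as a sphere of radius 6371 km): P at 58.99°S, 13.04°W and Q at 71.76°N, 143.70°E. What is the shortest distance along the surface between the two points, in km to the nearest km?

With latitudes φ₁ = -58.990°, φ₂ = 71.760° and longitude difference Δλ = 156.740°:
cos c = sin φ₁ sin φ₂ + cos φ₁ cos φ₂ cos Δλ = (-0.8571)(0.9498) + (0.5152)(0.3130)(-0.9187) = -0.96216,
so c = arccos(-0.96216) = 2.86561 rad.
Distance = R·c = 6371 × 2.8656 ≈ 18257 km.

18257 km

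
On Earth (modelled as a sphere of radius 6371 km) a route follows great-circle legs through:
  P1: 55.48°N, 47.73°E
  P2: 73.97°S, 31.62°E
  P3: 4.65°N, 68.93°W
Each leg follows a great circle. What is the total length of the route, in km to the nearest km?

25272 km

Leg P1→P2: central angle 2.2673 rad, distance 14445.1 km.
Leg P2→P3: central angle 1.6995 rad, distance 10827.3 km.
Total: 14445.1 + 10827.3 ≈ 25272 km.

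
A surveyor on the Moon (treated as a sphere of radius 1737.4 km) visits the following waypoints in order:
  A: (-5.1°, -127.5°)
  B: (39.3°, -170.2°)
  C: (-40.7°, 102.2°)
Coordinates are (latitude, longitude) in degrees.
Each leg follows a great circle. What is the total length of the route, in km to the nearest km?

Leg A→B: central angle 1.0354 rad, distance 1799.0 km.
Leg B→C: central angle 1.9698 rad, distance 3422.3 km.
Total: 1799.0 + 3422.3 ≈ 5221 km.

5221 km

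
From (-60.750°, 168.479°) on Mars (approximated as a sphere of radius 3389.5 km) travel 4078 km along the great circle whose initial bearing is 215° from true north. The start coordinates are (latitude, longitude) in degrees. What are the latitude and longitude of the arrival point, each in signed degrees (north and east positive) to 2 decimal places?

Angular distance δ = d/R = 4078/3389.5 = 1.20313 rad; initial bearing θ = 3.7525 rad.
sin φ₂ = sin φ₁ cos δ + cos φ₁ sin δ cos θ = (-0.8725)(0.3594) + (0.4886)(0.9332)(-0.8192) = -0.6871, so φ₂ = -43.40°.
Δλ = atan2(sin θ sin δ cos φ₁, cos δ − sin φ₁ sin φ₂) = atan2(-0.2615, -0.2401) = -132.549°.
λ₂ = 168.479° − 132.549° = 35.93°.

-43.40°, 35.93°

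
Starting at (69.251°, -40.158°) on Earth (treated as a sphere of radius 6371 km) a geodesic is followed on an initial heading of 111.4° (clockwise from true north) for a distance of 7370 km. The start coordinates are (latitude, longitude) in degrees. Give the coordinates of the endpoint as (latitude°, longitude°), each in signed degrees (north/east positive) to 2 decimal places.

14.94°, 21.75°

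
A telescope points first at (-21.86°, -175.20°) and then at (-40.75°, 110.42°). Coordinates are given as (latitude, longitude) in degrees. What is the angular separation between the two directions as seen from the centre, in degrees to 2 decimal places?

In radians: φ₁ = -0.3815, φ₂ = -0.7112, Δλ = -74.380° = -1.2982 rad.
Haversine: a = sin²(Δφ/2) + cos φ₁ cos φ₂ sin²(Δλ/2) = 0.0269 + (0.9281)(0.7576)(0.3654) = 0.28382.
Central angle c = 2·arcsin(√a) = 1.12369 rad.
So the angular separation is 64.38°.

64.38°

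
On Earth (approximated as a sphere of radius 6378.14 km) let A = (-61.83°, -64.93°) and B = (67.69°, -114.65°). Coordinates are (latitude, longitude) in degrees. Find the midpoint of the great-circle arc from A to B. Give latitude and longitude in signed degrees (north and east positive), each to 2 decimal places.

Central angle δ = 2.3458 rad. Interpolating on the sphere with fraction f = 0.5:
P = [sin((1−f)δ)·A + sin(fδ)·B] / sin δ = 1.2903·A + 1.2903·B in Cartesian coordinates,
giving P = (0.0538, -0.9970, 0.0562), i.e. latitude 3.22°, longitude -86.91°.

3.22°, -86.91°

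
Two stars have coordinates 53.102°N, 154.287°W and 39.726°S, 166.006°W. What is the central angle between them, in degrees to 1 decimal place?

93.4°

With latitudes φ₁ = 53.102°, φ₂ = -39.726° and longitude difference Δλ = -11.719°:
Haversine: a = sin²(Δφ/2) + cos φ₁ cos φ₂ sin²(Δλ/2) = 0.5247 + (0.6004)(0.7691)(0.0104) = 0.52948.
Central angle c = 2·arcsin(√a) = 1.62979 rad.
So the angular separation is 93.4°.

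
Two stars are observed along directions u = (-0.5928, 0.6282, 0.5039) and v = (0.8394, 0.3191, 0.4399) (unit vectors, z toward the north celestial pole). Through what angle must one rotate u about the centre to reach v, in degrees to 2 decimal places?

u·v = -0.0755; |u| = 1.0000, |v| = 1.0000.
cos θ = (u·v)/(|u||v|) = -0.0755, so θ = 94.33°.

94.33°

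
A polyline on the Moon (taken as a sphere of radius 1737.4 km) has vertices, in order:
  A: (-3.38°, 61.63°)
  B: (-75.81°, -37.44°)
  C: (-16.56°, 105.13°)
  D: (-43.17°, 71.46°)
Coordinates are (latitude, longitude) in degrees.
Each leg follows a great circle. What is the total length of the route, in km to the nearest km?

6453 km

Leg A→B: central angle 1.5522 rad, distance 2696.8 km.
Leg B→C: central angle 1.4809 rad, distance 2573.0 km.
Leg C→D: central angle 0.6812 rad, distance 1183.6 km.
Total: 2696.8 + 2573.0 + 1183.6 ≈ 6453 km.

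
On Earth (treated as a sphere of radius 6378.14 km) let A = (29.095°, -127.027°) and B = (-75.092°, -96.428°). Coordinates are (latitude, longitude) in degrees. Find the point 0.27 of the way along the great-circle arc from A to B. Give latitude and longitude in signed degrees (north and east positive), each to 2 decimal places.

0.69°, -123.28°

The central angle between A and B is δ = 1.8508 rad.
With f = 0.27, the slerp weights are sin((1−f)δ)/sin δ = 1.0155 and sin(fδ)/sin δ = 0.4986.
Weighted sum of the unit vectors: (1.0155)·(-0.5262,-0.6976,0.4863) + (0.4986)·(-0.0288,-0.2557,-0.9663) = (-0.5487, -0.8359, 0.0120).
Converting back: φ = atan2(z, √(x²+y²)) = 0.69°, λ = atan2(y, x) = -123.28°.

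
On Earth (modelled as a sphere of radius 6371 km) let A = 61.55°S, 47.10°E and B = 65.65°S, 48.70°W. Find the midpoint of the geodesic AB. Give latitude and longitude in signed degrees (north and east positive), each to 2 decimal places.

-71.54°, 3.76°

Central angle δ = 0.6743 rad. Interpolating on the sphere with fraction f = 0.5:
P = [sin((1−f)δ)·A + sin(fδ)·B] / sin δ = 0.5298·A + 0.5298·B in Cartesian coordinates,
giving P = (0.3160, 0.0208, -0.9485), i.e. latitude -71.54°, longitude 3.76°.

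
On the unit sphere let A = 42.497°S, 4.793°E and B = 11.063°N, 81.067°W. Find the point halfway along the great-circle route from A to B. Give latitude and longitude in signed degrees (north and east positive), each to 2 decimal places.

-20.86°, -45.66°

Central angle δ = 1.6483 rad. Interpolating on the sphere with fraction f = 0.5:
P = [sin((1−f)δ)·A + sin(fδ)·B] / sin δ = 0.7362·A + 0.7362·B in Cartesian coordinates,
giving P = (0.6531, -0.6684, -0.3561), i.e. latitude -20.86°, longitude -45.66°.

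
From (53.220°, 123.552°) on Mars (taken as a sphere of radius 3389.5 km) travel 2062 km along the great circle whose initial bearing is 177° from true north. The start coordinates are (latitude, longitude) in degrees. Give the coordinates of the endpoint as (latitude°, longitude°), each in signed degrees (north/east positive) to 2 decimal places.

18.39°, 125.36°

Angular distance δ = d/R = 2062/3389.5 = 0.60835 rad; initial bearing θ = 3.0892 rad.
sin φ₂ = sin φ₁ cos δ + cos φ₁ sin δ cos θ = (0.8009)(0.8206) + (0.5987)(0.5715)(-0.9986) = 0.3155, so φ₂ = 18.39°.
Δλ = atan2(sin θ sin δ cos φ₁, cos δ − sin φ₁ sin φ₂) = atan2(0.0179, 0.5679) = 1.806°.
λ₂ = 123.552° + 1.806° = 125.36°.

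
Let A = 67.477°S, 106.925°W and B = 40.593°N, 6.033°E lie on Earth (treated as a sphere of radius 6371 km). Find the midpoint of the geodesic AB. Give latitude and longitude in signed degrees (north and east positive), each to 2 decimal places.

-21.18°, -24.01°

Central angle δ = 2.3667 rad. Interpolating on the sphere with fraction f = 0.5:
P = [sin((1−f)δ)·A + sin(fδ)·B] / sin δ = 1.3234·A + 1.3234·B in Cartesian coordinates,
giving P = (0.8518, -0.3794, -0.3613), i.e. latitude -21.18°, longitude -24.01°.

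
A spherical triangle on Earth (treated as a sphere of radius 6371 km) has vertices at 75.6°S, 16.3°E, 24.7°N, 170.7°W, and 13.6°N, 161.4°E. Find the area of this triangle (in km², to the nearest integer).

Side lengths (central angles): a = 0.4978, b = 2.0109, c = 2.2511 rad; semiperimeter s = 2.3798.
By l'Huilier's theorem, tan(E/4) = √[tan(s/2) tan((s−a)/2) tan((s−b)/2) tan((s−c)/2)], giving spherical excess E = 0.8014 rad.
Area = E·R² = 0.8014 × (6371)² ≈ 32527087 km².

32527087 km²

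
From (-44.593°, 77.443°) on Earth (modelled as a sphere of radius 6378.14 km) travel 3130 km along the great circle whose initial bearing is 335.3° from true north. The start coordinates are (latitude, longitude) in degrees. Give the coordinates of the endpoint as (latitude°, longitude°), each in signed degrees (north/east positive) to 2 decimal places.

-18.32°, 65.47°

Angular distance δ = d/R = 3130/6378.14 = 0.49074 rad; initial bearing θ = 5.8521 rad.
sin φ₂ = sin φ₁ cos δ + cos φ₁ sin δ cos θ = (-0.7021)(0.8820) + (0.7121)(0.4713)(0.9085) = -0.3143, so φ₂ = -18.32°.
Δλ = atan2(sin θ sin δ cos φ₁, cos δ − sin φ₁ sin φ₂) = atan2(-0.1402, 0.6613) = -11.973°.
λ₂ = 77.443° − 11.973° = 65.47°.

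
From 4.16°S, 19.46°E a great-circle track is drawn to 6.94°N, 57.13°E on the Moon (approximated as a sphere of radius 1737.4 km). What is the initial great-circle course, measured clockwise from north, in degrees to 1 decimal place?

With φ₁ = -0.0726, φ₂ = 0.1211, Δλ = 0.6575 rad, the forward-azimuth formula gives
θ = atan2( sin Δλ cos φ₂ , cos φ₁ sin φ₂ − sin φ₁ cos φ₂ cos Δλ ) = atan2(0.6066, 0.1775) = 73.69°.
So the initial bearing is 73.7°.

73.7°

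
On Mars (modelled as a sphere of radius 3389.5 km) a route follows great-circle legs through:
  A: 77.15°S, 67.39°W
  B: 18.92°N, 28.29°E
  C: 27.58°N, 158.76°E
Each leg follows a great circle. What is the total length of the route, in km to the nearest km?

13186 km

Leg A→B: central angle 1.9145 rad, distance 6489.1 km.
Leg B→C: central angle 1.9759 rad, distance 6697.2 km.
Total: 6489.1 + 6697.2 ≈ 13186 km.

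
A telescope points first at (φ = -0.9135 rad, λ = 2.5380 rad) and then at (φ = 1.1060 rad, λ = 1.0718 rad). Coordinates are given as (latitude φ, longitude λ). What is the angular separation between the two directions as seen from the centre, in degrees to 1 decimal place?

Let φ₁ = -0.9135 rad, φ₂ = 1.1060 rad, and Δλ = -1.4662 rad.
cos c = sin φ₁ sin φ₂ + cos φ₁ cos φ₂ cos Δλ = (-0.7916)(0.8939) + (0.6110)(0.4482)(0.1044) = -0.67907,
so c = arccos(-0.67907) = 2.31729 rad.
So the angular separation is 132.8°.

132.8°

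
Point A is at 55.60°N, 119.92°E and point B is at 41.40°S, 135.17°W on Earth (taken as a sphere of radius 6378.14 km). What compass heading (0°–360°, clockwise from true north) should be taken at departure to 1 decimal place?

106.5°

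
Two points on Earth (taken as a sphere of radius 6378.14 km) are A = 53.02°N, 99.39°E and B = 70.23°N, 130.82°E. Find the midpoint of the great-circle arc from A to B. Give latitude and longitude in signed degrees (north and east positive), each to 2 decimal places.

The central angle between A and B is δ = 0.3888 rad.
With f = 0.5, the slerp weights are sin((1−f)δ)/sin δ = 0.5096 and sin(fδ)/sin δ = 0.5096.
Weighted sum of the unit vectors: (0.5096)·(-0.0981,0.5935,0.7988) + (0.5096)·(-0.2211,0.2560,0.9411) = (-0.1627, 0.4329, 0.8867).
Converting back: φ = atan2(z, √(x²+y²)) = 62.46°, λ = atan2(y, x) = 110.60°.

62.46°, 110.60°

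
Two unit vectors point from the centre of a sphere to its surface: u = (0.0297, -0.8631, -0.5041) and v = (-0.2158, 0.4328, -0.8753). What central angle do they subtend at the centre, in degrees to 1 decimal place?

u·v = 0.0613; |u| = 1.0000, |v| = 1.0000.
cos θ = (u·v)/(|u||v|) = 0.0613, so θ = 86.5°.

86.5°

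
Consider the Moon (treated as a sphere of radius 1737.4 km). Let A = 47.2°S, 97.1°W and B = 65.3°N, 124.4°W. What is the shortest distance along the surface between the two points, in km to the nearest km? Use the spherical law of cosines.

3471 km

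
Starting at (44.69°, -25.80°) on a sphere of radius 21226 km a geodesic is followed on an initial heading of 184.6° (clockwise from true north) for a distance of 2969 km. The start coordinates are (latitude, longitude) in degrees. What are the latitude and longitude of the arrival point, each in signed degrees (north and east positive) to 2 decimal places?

36.70°, -26.60°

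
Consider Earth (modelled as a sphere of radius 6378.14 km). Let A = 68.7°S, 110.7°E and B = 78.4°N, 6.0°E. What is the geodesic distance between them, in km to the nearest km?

17658 km

With latitudes φ₁ = -68.700°, φ₂ = 78.400° and longitude difference Δλ = -104.700°:
Haversine: a = sin²(Δφ/2) + cos φ₁ cos φ₂ sin²(Δλ/2) = 0.9198 + (0.3633)(0.2011)(0.6269) = 0.96560.
Central angle c = 2·arcsin(√a) = 2.76848 rad.
Distance = R·c = 6378.14 × 2.7685 ≈ 17658 km.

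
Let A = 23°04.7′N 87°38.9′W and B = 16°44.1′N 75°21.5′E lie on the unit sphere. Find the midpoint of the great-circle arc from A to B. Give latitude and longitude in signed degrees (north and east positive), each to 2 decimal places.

67.62°, 1.51°

The central angle between A and B is δ = 2.3886 rad.
With f = 0.5, the slerp weights are sin((1−f)δ)/sin δ = 1.3600 and sin(fδ)/sin δ = 1.3600.
Weighted sum of the unit vectors: (1.3600)·(0.0377,-0.9192,0.3920) + (1.3600)·(0.2421,0.9265,0.2879) = (0.3805, 0.0100, 0.9247).
Converting back: φ = atan2(z, √(x²+y²)) = 67.62°, λ = atan2(y, x) = 1.51°.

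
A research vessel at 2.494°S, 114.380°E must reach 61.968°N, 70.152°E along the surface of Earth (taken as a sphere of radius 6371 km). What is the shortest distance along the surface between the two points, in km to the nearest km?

8079 km

In radians: φ₁ = -0.0435, φ₂ = 1.0815, Δλ = -44.228° = -0.7719 rad.
cos c = sin φ₁ sin φ₂ + cos φ₁ cos φ₂ cos Δλ = (-0.0435)(0.8827) + (0.9991)(0.4700)(0.7166) = 0.29803,
so c = arccos(0.29803) = 1.26816 rad.
Distance = R·c = 6371 × 1.2682 ≈ 8079 km.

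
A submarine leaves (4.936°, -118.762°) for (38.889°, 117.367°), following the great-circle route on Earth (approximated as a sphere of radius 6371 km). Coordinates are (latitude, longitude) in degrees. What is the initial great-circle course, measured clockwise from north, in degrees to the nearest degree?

With φ₁ = 0.0861, φ₂ = 0.6787, Δλ = -2.1620 rad, the forward-azimuth formula gives
θ = atan2( sin Δλ cos φ₂ , cos φ₁ sin φ₂ − sin φ₁ cos φ₂ cos Δλ ) = atan2(-0.6463, 0.6628) = -44.28°.
Adding 360° brings this into [0°, 360°): 316°.

316°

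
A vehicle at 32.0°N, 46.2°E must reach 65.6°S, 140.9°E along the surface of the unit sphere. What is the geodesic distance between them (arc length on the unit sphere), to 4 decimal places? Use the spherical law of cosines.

2.1075

Let φ₁ = 0.5585 rad, φ₂ = -1.1449 rad, and Δλ = 1.6528 rad.
cos c = sin φ₁ sin φ₂ + cos φ₁ cos φ₂ cos Δλ = (0.5299)(-0.9107) + (0.8480)(0.4131)(-0.0819) = -0.51129,
so c = arccos(-0.51129) = 2.10749 rad.
On the unit sphere the arc length equals the central angle: 2.1075.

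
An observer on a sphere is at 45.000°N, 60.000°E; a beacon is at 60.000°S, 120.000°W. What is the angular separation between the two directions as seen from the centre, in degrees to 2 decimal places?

In radians: φ₁ = 0.7854, φ₂ = -1.0472, Δλ = -180.000° = -3.1416 rad.
cos c = sin φ₁ sin φ₂ + cos φ₁ cos φ₂ cos Δλ = (0.7071)(-0.8660) + (0.7071)(0.5000)(-1.0000) = -0.96593,
so c = arccos(-0.96593) = 2.87979 rad.
So the angular separation is 165.00°.

165.00°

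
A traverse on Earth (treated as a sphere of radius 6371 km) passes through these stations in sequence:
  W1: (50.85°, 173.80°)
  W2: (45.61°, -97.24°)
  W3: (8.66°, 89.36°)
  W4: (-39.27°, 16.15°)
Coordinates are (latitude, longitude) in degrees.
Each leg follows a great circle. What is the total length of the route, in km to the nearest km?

29353 km

Leg W1→W2: central angle 0.9738 rad, distance 6203.9 km.
Leg W2→W3: central angle 2.1888 rad, distance 13944.6 km.
Leg W3→W4: central angle 1.4447 rad, distance 9204.1 km.
Total: 6203.9 + 13944.6 + 9204.1 ≈ 29353 km.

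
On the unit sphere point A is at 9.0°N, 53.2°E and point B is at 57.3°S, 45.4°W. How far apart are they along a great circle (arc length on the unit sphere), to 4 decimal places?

1.7838

In radians: φ₁ = 0.1571, φ₂ = -1.0001, Δλ = -98.600° = -1.7209 rad.
Haversine: a = sin²(Δφ/2) + cos φ₁ cos φ₂ sin²(Δλ/2) = 0.2990 + (0.9877)(0.5402)(0.5748) = 0.60572.
Central angle c = 2·arcsin(√a) = 1.78384 rad.
On the unit sphere the arc length equals the central angle: 1.7838.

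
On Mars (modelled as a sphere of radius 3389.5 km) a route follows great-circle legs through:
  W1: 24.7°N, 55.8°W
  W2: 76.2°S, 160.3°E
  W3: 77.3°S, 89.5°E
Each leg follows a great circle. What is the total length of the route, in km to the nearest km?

8329 km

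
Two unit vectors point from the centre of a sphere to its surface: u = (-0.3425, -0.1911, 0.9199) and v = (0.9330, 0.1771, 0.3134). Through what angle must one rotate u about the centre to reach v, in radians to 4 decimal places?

u·v = -0.0651; |u| = 1.0000, |v| = 1.0000.
cos θ = (u·v)/(|u||v|) = -0.0651, so θ = 1.6359 rad.

1.6359 rad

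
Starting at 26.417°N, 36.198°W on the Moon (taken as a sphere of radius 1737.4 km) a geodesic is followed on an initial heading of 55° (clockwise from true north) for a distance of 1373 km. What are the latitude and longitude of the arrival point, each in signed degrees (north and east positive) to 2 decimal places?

Angular distance δ = d/R = 1373/1737.4 = 0.79026 rad; initial bearing θ = 0.9599 rad.
sin φ₂ = sin φ₁ cos δ + cos φ₁ sin δ cos θ = (0.4449)(0.7037) + (0.8956)(0.7105)(0.5736) = 0.6781, so φ₂ = 42.69°.
Δλ = atan2(sin θ sin δ cos φ₁, cos δ − sin φ₁ sin φ₂) = atan2(0.5213, 0.4020) = 52.361°.
λ₂ = -36.198° + 52.361° = 16.16°.

42.69°, 16.16°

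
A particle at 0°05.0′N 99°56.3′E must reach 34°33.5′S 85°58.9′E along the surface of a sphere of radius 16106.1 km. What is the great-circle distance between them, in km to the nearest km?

10407 km

With latitudes φ₁ = 0.083°, φ₂ = -34.558° and longitude difference Δλ = -13.957°:
cos c = sin φ₁ sin φ₂ + cos φ₁ cos φ₂ cos Δλ = (0.0015)(-0.5672) + (1.0000)(0.8235)(0.9705) = 0.79841,
so c = arccos(0.79841) = 0.64615 rad.
Distance = R·c = 16106.1 × 0.6461 ≈ 10407 km.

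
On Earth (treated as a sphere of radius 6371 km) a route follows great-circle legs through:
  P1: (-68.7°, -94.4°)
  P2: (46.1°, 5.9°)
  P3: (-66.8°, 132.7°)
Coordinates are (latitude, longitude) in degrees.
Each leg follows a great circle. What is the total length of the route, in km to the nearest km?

Leg P1→P2: central angle 2.3694 rad, distance 15095.3 km.
Leg P2→P3: central angle 2.5426 rad, distance 16199.0 km.
Total: 15095.3 + 16199.0 ≈ 31294 km.

31294 km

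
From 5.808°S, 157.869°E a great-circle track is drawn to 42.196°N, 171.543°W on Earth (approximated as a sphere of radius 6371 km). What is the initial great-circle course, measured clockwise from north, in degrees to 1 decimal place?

With φ₁ = -0.1014, φ₂ = 0.7365, Δλ = 0.5339 rad, the forward-azimuth formula gives
θ = atan2( sin Δλ cos φ₂ , cos φ₁ sin φ₂ − sin φ₁ cos φ₂ cos Δλ ) = atan2(0.3770, 0.7328) = 27.22°.
So the initial bearing is 27.2°.

27.2°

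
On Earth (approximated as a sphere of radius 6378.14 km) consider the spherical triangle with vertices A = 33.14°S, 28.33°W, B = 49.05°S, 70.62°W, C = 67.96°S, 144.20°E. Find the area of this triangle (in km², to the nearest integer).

Side lengths (central angles): a = 1.0493, b = 1.3743, c = 0.6114 rad; semiperimeter s = 1.5175.
By l'Huilier's theorem, tan(E/4) = √[tan(s/2) tan((s−a)/2) tan((s−b)/2) tan((s−c)/2)], giving spherical excess E = 0.3544 rad.
Area = E·R² = 0.3544 × (6378.14)² ≈ 14418012 km².

14418012 km²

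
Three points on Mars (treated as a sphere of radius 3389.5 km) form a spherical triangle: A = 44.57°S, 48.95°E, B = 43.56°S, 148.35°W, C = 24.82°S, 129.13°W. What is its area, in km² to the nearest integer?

Side lengths (central angles): a = 0.4267, b = 1.9301, c = 1.5801 rad; semiperimeter s = 1.9685.
By l'Huilier's theorem, tan(E/4) = √[tan(s/2) tan((s−a)/2) tan((s−b)/2) tan((s−c)/2)], giving spherical excess E = 0.2964 rad.
Area = E·R² = 0.2964 × (3389.5)² ≈ 3405255 km².

3405255 km²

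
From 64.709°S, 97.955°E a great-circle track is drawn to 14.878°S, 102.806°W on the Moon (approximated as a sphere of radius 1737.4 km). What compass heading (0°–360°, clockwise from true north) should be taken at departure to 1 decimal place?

Δλ = 159.239° = 2.7792 rad.
y = sin Δλ · cos φ₂ = (0.3545)(0.9665) = 0.3426
x = cos φ₁ sin φ₂ − sin φ₁ cos φ₂ cos Δλ = (0.4272)(-0.2568) − (-0.9041)(0.9665)(-0.9351) = -0.9268
θ = atan2(y, x) = 159.71°, so the bearing is 159.7°.

159.7°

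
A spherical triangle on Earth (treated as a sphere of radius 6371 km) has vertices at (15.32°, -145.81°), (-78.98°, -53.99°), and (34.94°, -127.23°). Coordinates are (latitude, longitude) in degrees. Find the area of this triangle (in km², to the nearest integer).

Side lengths (central angles): a = 2.1141, b = 0.4493, c = 1.8392 rad; semiperimeter s = 2.2013.
By l'Huilier's theorem, tan(E/4) = √[tan(s/2) tan((s−a)/2) tan((s−b)/2) tan((s−c)/2)], giving spherical excess E = 0.5460 rad.
Area = E·R² = 0.5460 × (6371)² ≈ 22160030 km².

22160030 km²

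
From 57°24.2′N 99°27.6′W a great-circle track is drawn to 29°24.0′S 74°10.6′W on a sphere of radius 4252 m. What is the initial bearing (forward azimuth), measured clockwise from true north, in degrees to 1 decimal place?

Δλ = 25.283° = 0.4413 rad.
y = sin Δλ · cos φ₂ = (0.4271)(0.8712) = 0.3721
x = cos φ₁ sin φ₂ − sin φ₁ cos φ₂ cos Δλ = (0.5387)(-0.4909) − (0.8425)(0.8712)(0.9042) = -0.9281
θ = atan2(y, x) = 158.15°, so the bearing is 158.2°.

158.2°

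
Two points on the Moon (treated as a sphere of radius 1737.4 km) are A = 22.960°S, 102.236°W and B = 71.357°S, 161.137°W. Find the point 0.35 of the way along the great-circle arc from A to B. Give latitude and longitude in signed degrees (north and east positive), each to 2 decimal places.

Central angle δ = 1.0220 rad. Interpolating on the sphere with fraction f = 0.35:
P = [sin((1−f)δ)·A + sin(fδ)·B] / sin δ = 0.7226·A + 0.4104·B in Cartesian coordinates,
giving P = (-0.2652, -0.6927, -0.6707), i.e. latitude -42.12°, longitude -110.95°.

-42.12°, -110.95°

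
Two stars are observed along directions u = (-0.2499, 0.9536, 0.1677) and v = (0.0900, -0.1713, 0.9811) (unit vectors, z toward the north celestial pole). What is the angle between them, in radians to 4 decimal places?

1.5921 rad

u·v = -0.0213; |u| = 1.0000, |v| = 1.0000.
cos θ = (u·v)/(|u||v|) = -0.0213, so θ = 1.5921 rad.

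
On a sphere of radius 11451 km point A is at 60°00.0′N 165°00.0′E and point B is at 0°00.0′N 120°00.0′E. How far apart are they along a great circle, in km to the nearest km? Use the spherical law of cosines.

13849 km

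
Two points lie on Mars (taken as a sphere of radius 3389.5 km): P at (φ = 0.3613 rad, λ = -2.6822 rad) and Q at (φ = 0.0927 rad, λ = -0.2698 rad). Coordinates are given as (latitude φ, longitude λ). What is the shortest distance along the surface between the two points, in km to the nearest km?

In radians: φ₁ = 0.3613, φ₂ = 0.0927, Δλ = 138.220° = 2.4124 rad.
cos c = sin φ₁ sin φ₂ + cos φ₁ cos φ₂ cos Δλ = (0.3535)(0.0926) + (0.9354)(0.9957)(-0.7457) = -0.66185,
so c = arccos(-0.66185) = 2.29408 rad.
Distance = R·c = 3389.5 × 2.2941 ≈ 7776 km.

7776 km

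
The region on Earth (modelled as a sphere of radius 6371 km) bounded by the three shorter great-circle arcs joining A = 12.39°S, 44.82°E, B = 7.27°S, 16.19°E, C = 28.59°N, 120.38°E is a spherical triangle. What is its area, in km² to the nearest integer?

Side lengths (central angles): a = 1.8484, b = 1.4594, c = 0.5001 rad; semiperimeter s = 1.9039.
By l'Huilier's theorem, tan(E/4) = √[tan(s/2) tan((s−a)/2) tan((s−b)/2) tan((s−c)/2)], giving spherical excess E = 0.3444 rad.
Area = E·R² = 0.3444 × (6371)² ≈ 13980021 km².

13980021 km²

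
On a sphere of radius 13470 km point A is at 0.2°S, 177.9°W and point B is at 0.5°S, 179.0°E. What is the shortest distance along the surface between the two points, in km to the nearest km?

732 km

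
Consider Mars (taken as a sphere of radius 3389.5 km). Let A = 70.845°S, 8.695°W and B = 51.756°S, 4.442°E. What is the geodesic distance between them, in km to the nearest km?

Let φ₁ = -1.2365 rad, φ₂ = -0.9033 rad, and Δλ = 0.2293 rad.
cos c = sin φ₁ sin φ₂ + cos φ₁ cos φ₂ cos Δλ = (-0.9446)(-0.7854) + (0.3281)(0.6190)(0.9738) = 0.93970,
so c = arccos(0.93970) = 0.34906 rad.
Distance = R·c = 3389.5 × 0.3491 ≈ 1183 km.

1183 km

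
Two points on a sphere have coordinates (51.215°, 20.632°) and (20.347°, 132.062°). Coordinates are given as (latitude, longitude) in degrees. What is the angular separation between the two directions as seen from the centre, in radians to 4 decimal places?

In radians: φ₁ = 0.8939, φ₂ = 0.3551, Δλ = 111.430° = 1.9448 rad.
Haversine: a = sin²(Δφ/2) + cos φ₁ cos φ₂ sin²(Δλ/2) = 0.0708 + (0.6264)(0.9376)(0.6827) = 0.47177.
Central angle c = 2·arcsin(√a) = 1.51431 rad.
So the angular separation is 1.5143 rad.

1.5143 rad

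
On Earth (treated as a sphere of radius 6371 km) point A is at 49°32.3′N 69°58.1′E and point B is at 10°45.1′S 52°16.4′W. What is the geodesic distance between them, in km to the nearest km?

13212 km

Let φ₁ = 0.8646 rad, φ₂ = -0.1877 rad, and Δλ = -2.1335 rad.
Haversine: a = sin²(Δφ/2) + cos φ₁ cos φ₂ sin²(Δλ/2) = 0.2522 + (0.6489)(0.9824)(0.7667) = 0.74103.
Central angle c = 2·arcsin(√a) = 2.07380 rad.
Distance = R·c = 6371 × 2.0738 ≈ 13212 km.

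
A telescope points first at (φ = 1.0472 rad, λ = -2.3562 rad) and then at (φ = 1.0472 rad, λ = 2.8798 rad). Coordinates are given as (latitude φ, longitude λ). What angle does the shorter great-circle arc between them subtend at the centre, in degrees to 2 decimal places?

28.95°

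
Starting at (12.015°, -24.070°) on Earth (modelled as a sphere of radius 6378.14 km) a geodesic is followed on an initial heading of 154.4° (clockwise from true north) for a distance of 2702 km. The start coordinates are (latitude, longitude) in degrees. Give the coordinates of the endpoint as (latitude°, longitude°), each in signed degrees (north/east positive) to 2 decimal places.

Angular distance δ = d/R = 2702/6378.14 = 0.42363 rad; initial bearing θ = 2.6948 rad.
sin φ₂ = sin φ₁ cos δ + cos φ₁ sin δ cos θ = (0.2082)(0.9116) + (0.9781)(0.4111)(-0.9018) = -0.1728, so φ₂ = -9.95°.
Δλ = atan2(sin θ sin δ cos φ₁, cos δ − sin φ₁ sin φ₂) = atan2(0.1737, 0.9476) = 10.389°.
λ₂ = -24.070° + 10.389° = -13.68°.

-9.95°, -13.68°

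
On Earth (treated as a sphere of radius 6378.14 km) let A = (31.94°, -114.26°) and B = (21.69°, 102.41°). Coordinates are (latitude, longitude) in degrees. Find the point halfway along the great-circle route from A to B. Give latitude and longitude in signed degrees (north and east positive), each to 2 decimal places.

Central angle δ = 2.0230 rad. Interpolating on the sphere with fraction f = 0.5:
P = [sin((1−f)δ)·A + sin(fδ)·B] / sin δ = 0.9423·A + 0.9423·B in Cartesian coordinates,
giving P = (-0.5167, 0.1261, 0.8468), i.e. latitude 57.87°, longitude 166.29°.

57.87°, 166.29°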